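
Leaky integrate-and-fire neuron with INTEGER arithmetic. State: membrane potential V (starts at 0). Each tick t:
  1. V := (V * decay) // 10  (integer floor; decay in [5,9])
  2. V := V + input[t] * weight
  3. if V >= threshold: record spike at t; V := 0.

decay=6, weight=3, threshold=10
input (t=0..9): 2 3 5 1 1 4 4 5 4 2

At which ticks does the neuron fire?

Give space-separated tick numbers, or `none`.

t=0: input=2 -> V=6
t=1: input=3 -> V=0 FIRE
t=2: input=5 -> V=0 FIRE
t=3: input=1 -> V=3
t=4: input=1 -> V=4
t=5: input=4 -> V=0 FIRE
t=6: input=4 -> V=0 FIRE
t=7: input=5 -> V=0 FIRE
t=8: input=4 -> V=0 FIRE
t=9: input=2 -> V=6

Answer: 1 2 5 6 7 8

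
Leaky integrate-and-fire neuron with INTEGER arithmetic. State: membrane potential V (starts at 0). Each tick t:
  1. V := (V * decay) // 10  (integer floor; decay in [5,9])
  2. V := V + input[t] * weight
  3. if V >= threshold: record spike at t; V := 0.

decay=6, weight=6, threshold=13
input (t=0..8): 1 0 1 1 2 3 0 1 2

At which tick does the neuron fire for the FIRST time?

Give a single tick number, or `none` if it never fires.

Answer: 4

Derivation:
t=0: input=1 -> V=6
t=1: input=0 -> V=3
t=2: input=1 -> V=7
t=3: input=1 -> V=10
t=4: input=2 -> V=0 FIRE
t=5: input=3 -> V=0 FIRE
t=6: input=0 -> V=0
t=7: input=1 -> V=6
t=8: input=2 -> V=0 FIRE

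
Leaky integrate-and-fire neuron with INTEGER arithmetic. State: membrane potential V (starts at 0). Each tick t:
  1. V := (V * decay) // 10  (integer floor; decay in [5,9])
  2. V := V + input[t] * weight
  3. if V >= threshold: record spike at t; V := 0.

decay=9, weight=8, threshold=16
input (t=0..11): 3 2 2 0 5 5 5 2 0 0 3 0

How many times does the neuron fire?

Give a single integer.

Answer: 8

Derivation:
t=0: input=3 -> V=0 FIRE
t=1: input=2 -> V=0 FIRE
t=2: input=2 -> V=0 FIRE
t=3: input=0 -> V=0
t=4: input=5 -> V=0 FIRE
t=5: input=5 -> V=0 FIRE
t=6: input=5 -> V=0 FIRE
t=7: input=2 -> V=0 FIRE
t=8: input=0 -> V=0
t=9: input=0 -> V=0
t=10: input=3 -> V=0 FIRE
t=11: input=0 -> V=0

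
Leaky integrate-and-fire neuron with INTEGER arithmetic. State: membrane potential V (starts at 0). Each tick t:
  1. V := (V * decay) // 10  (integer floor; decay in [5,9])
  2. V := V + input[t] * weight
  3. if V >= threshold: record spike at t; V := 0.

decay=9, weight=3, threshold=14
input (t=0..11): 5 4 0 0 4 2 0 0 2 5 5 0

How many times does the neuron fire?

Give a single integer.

t=0: input=5 -> V=0 FIRE
t=1: input=4 -> V=12
t=2: input=0 -> V=10
t=3: input=0 -> V=9
t=4: input=4 -> V=0 FIRE
t=5: input=2 -> V=6
t=6: input=0 -> V=5
t=7: input=0 -> V=4
t=8: input=2 -> V=9
t=9: input=5 -> V=0 FIRE
t=10: input=5 -> V=0 FIRE
t=11: input=0 -> V=0

Answer: 4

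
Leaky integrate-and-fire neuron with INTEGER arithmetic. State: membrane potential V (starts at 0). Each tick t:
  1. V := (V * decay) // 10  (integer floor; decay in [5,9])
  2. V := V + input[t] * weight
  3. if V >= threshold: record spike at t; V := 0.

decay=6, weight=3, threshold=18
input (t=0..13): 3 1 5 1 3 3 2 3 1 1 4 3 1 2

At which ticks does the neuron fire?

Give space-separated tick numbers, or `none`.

Answer: 2 7

Derivation:
t=0: input=3 -> V=9
t=1: input=1 -> V=8
t=2: input=5 -> V=0 FIRE
t=3: input=1 -> V=3
t=4: input=3 -> V=10
t=5: input=3 -> V=15
t=6: input=2 -> V=15
t=7: input=3 -> V=0 FIRE
t=8: input=1 -> V=3
t=9: input=1 -> V=4
t=10: input=4 -> V=14
t=11: input=3 -> V=17
t=12: input=1 -> V=13
t=13: input=2 -> V=13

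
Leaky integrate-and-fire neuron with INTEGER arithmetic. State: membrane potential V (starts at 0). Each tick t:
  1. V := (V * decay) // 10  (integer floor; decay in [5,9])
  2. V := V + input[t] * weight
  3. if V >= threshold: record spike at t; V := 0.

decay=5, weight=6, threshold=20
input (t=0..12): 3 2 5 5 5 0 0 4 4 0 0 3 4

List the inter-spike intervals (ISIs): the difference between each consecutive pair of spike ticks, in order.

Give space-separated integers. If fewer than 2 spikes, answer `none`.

Answer: 1 1 1 3 1 4

Derivation:
t=0: input=3 -> V=18
t=1: input=2 -> V=0 FIRE
t=2: input=5 -> V=0 FIRE
t=3: input=5 -> V=0 FIRE
t=4: input=5 -> V=0 FIRE
t=5: input=0 -> V=0
t=6: input=0 -> V=0
t=7: input=4 -> V=0 FIRE
t=8: input=4 -> V=0 FIRE
t=9: input=0 -> V=0
t=10: input=0 -> V=0
t=11: input=3 -> V=18
t=12: input=4 -> V=0 FIRE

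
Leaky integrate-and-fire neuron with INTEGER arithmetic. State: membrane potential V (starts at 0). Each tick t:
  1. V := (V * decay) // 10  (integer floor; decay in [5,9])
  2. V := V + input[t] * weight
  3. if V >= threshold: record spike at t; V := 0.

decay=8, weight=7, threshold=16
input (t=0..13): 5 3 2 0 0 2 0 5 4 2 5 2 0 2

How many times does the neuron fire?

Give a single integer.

t=0: input=5 -> V=0 FIRE
t=1: input=3 -> V=0 FIRE
t=2: input=2 -> V=14
t=3: input=0 -> V=11
t=4: input=0 -> V=8
t=5: input=2 -> V=0 FIRE
t=6: input=0 -> V=0
t=7: input=5 -> V=0 FIRE
t=8: input=4 -> V=0 FIRE
t=9: input=2 -> V=14
t=10: input=5 -> V=0 FIRE
t=11: input=2 -> V=14
t=12: input=0 -> V=11
t=13: input=2 -> V=0 FIRE

Answer: 7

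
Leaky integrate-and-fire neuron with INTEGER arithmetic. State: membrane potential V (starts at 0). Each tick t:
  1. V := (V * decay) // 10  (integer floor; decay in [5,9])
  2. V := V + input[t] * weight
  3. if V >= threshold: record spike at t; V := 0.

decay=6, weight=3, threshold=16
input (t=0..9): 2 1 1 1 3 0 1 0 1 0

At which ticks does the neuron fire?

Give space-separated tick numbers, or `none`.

Answer: none

Derivation:
t=0: input=2 -> V=6
t=1: input=1 -> V=6
t=2: input=1 -> V=6
t=3: input=1 -> V=6
t=4: input=3 -> V=12
t=5: input=0 -> V=7
t=6: input=1 -> V=7
t=7: input=0 -> V=4
t=8: input=1 -> V=5
t=9: input=0 -> V=3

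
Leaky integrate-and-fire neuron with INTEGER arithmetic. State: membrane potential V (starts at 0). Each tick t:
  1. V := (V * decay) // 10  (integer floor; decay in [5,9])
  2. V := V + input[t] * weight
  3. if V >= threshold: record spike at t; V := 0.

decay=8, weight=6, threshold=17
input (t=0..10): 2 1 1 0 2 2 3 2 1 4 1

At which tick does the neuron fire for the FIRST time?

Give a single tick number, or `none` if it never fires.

Answer: 2

Derivation:
t=0: input=2 -> V=12
t=1: input=1 -> V=15
t=2: input=1 -> V=0 FIRE
t=3: input=0 -> V=0
t=4: input=2 -> V=12
t=5: input=2 -> V=0 FIRE
t=6: input=3 -> V=0 FIRE
t=7: input=2 -> V=12
t=8: input=1 -> V=15
t=9: input=4 -> V=0 FIRE
t=10: input=1 -> V=6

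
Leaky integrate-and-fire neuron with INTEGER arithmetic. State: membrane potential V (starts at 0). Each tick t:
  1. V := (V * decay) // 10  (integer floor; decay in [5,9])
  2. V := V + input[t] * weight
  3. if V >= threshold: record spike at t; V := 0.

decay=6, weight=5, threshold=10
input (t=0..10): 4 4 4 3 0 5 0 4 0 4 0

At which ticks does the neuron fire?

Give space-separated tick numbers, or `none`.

t=0: input=4 -> V=0 FIRE
t=1: input=4 -> V=0 FIRE
t=2: input=4 -> V=0 FIRE
t=3: input=3 -> V=0 FIRE
t=4: input=0 -> V=0
t=5: input=5 -> V=0 FIRE
t=6: input=0 -> V=0
t=7: input=4 -> V=0 FIRE
t=8: input=0 -> V=0
t=9: input=4 -> V=0 FIRE
t=10: input=0 -> V=0

Answer: 0 1 2 3 5 7 9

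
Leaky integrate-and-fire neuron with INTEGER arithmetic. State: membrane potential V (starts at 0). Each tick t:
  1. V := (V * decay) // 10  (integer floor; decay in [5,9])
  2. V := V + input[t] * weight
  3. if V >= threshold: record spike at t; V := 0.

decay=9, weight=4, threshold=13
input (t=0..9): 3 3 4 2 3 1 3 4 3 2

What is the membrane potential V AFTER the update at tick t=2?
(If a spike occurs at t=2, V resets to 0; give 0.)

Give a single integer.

Answer: 0

Derivation:
t=0: input=3 -> V=12
t=1: input=3 -> V=0 FIRE
t=2: input=4 -> V=0 FIRE
t=3: input=2 -> V=8
t=4: input=3 -> V=0 FIRE
t=5: input=1 -> V=4
t=6: input=3 -> V=0 FIRE
t=7: input=4 -> V=0 FIRE
t=8: input=3 -> V=12
t=9: input=2 -> V=0 FIRE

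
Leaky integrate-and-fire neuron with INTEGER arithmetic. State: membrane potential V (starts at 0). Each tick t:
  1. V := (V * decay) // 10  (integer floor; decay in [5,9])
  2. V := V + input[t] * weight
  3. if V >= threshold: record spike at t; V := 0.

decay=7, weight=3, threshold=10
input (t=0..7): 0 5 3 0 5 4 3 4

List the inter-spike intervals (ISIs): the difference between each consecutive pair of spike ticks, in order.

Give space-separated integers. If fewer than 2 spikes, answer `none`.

t=0: input=0 -> V=0
t=1: input=5 -> V=0 FIRE
t=2: input=3 -> V=9
t=3: input=0 -> V=6
t=4: input=5 -> V=0 FIRE
t=5: input=4 -> V=0 FIRE
t=6: input=3 -> V=9
t=7: input=4 -> V=0 FIRE

Answer: 3 1 2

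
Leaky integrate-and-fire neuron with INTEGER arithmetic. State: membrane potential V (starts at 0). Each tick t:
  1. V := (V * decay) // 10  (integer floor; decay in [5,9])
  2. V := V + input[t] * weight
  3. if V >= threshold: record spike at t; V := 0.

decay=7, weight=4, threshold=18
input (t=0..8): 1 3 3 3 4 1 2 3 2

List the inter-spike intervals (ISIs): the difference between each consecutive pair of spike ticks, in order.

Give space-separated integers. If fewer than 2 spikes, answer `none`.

t=0: input=1 -> V=4
t=1: input=3 -> V=14
t=2: input=3 -> V=0 FIRE
t=3: input=3 -> V=12
t=4: input=4 -> V=0 FIRE
t=5: input=1 -> V=4
t=6: input=2 -> V=10
t=7: input=3 -> V=0 FIRE
t=8: input=2 -> V=8

Answer: 2 3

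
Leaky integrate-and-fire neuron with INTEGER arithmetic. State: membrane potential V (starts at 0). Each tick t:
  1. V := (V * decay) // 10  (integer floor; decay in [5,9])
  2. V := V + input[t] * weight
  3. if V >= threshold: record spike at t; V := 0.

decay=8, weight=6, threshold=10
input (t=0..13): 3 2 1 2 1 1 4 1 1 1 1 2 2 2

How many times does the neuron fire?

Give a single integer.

Answer: 10

Derivation:
t=0: input=3 -> V=0 FIRE
t=1: input=2 -> V=0 FIRE
t=2: input=1 -> V=6
t=3: input=2 -> V=0 FIRE
t=4: input=1 -> V=6
t=5: input=1 -> V=0 FIRE
t=6: input=4 -> V=0 FIRE
t=7: input=1 -> V=6
t=8: input=1 -> V=0 FIRE
t=9: input=1 -> V=6
t=10: input=1 -> V=0 FIRE
t=11: input=2 -> V=0 FIRE
t=12: input=2 -> V=0 FIRE
t=13: input=2 -> V=0 FIRE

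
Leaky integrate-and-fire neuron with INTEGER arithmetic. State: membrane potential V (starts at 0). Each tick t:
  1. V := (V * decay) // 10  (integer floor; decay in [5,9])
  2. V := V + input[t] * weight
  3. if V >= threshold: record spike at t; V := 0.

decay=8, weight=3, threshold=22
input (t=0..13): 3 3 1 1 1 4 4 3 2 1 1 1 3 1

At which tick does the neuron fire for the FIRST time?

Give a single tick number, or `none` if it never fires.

t=0: input=3 -> V=9
t=1: input=3 -> V=16
t=2: input=1 -> V=15
t=3: input=1 -> V=15
t=4: input=1 -> V=15
t=5: input=4 -> V=0 FIRE
t=6: input=4 -> V=12
t=7: input=3 -> V=18
t=8: input=2 -> V=20
t=9: input=1 -> V=19
t=10: input=1 -> V=18
t=11: input=1 -> V=17
t=12: input=3 -> V=0 FIRE
t=13: input=1 -> V=3

Answer: 5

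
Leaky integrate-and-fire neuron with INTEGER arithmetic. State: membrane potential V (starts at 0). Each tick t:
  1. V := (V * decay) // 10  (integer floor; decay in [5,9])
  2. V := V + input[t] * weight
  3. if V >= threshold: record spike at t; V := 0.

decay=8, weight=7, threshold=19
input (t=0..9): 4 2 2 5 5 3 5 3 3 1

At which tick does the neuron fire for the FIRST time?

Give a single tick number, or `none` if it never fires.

t=0: input=4 -> V=0 FIRE
t=1: input=2 -> V=14
t=2: input=2 -> V=0 FIRE
t=3: input=5 -> V=0 FIRE
t=4: input=5 -> V=0 FIRE
t=5: input=3 -> V=0 FIRE
t=6: input=5 -> V=0 FIRE
t=7: input=3 -> V=0 FIRE
t=8: input=3 -> V=0 FIRE
t=9: input=1 -> V=7

Answer: 0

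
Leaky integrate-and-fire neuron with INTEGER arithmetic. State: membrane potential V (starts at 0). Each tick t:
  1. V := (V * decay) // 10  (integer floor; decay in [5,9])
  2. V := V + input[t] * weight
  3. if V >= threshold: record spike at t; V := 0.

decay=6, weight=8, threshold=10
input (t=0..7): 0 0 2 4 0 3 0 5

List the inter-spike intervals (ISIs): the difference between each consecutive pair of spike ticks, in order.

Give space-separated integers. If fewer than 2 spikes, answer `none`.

t=0: input=0 -> V=0
t=1: input=0 -> V=0
t=2: input=2 -> V=0 FIRE
t=3: input=4 -> V=0 FIRE
t=4: input=0 -> V=0
t=5: input=3 -> V=0 FIRE
t=6: input=0 -> V=0
t=7: input=5 -> V=0 FIRE

Answer: 1 2 2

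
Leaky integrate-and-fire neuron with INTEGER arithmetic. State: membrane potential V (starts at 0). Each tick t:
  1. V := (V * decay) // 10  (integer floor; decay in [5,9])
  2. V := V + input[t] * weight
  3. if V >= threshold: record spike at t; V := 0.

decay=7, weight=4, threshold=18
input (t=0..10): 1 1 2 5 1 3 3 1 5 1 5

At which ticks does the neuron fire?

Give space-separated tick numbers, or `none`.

t=0: input=1 -> V=4
t=1: input=1 -> V=6
t=2: input=2 -> V=12
t=3: input=5 -> V=0 FIRE
t=4: input=1 -> V=4
t=5: input=3 -> V=14
t=6: input=3 -> V=0 FIRE
t=7: input=1 -> V=4
t=8: input=5 -> V=0 FIRE
t=9: input=1 -> V=4
t=10: input=5 -> V=0 FIRE

Answer: 3 6 8 10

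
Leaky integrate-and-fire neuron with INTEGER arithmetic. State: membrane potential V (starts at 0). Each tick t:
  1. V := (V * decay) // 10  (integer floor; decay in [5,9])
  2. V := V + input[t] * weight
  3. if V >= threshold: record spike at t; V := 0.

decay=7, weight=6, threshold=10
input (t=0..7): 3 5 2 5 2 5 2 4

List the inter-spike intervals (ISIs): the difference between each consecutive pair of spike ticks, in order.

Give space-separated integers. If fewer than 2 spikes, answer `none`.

t=0: input=3 -> V=0 FIRE
t=1: input=5 -> V=0 FIRE
t=2: input=2 -> V=0 FIRE
t=3: input=5 -> V=0 FIRE
t=4: input=2 -> V=0 FIRE
t=5: input=5 -> V=0 FIRE
t=6: input=2 -> V=0 FIRE
t=7: input=4 -> V=0 FIRE

Answer: 1 1 1 1 1 1 1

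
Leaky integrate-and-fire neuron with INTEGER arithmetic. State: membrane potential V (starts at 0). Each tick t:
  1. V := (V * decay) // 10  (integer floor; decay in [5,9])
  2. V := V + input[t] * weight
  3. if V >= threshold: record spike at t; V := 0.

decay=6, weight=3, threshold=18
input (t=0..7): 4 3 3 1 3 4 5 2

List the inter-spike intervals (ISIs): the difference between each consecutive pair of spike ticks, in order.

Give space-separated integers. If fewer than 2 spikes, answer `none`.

t=0: input=4 -> V=12
t=1: input=3 -> V=16
t=2: input=3 -> V=0 FIRE
t=3: input=1 -> V=3
t=4: input=3 -> V=10
t=5: input=4 -> V=0 FIRE
t=6: input=5 -> V=15
t=7: input=2 -> V=15

Answer: 3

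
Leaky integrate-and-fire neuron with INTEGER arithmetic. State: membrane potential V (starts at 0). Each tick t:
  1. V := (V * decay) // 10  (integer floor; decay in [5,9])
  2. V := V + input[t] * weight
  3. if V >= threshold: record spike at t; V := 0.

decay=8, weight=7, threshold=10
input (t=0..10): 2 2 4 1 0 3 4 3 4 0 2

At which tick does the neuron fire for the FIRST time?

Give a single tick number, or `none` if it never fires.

t=0: input=2 -> V=0 FIRE
t=1: input=2 -> V=0 FIRE
t=2: input=4 -> V=0 FIRE
t=3: input=1 -> V=7
t=4: input=0 -> V=5
t=5: input=3 -> V=0 FIRE
t=6: input=4 -> V=0 FIRE
t=7: input=3 -> V=0 FIRE
t=8: input=4 -> V=0 FIRE
t=9: input=0 -> V=0
t=10: input=2 -> V=0 FIRE

Answer: 0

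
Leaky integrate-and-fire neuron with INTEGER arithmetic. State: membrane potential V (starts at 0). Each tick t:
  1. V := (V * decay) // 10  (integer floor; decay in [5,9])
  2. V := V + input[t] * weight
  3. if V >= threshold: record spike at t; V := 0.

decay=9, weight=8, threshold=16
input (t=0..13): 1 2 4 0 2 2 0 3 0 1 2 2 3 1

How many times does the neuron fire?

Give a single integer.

t=0: input=1 -> V=8
t=1: input=2 -> V=0 FIRE
t=2: input=4 -> V=0 FIRE
t=3: input=0 -> V=0
t=4: input=2 -> V=0 FIRE
t=5: input=2 -> V=0 FIRE
t=6: input=0 -> V=0
t=7: input=3 -> V=0 FIRE
t=8: input=0 -> V=0
t=9: input=1 -> V=8
t=10: input=2 -> V=0 FIRE
t=11: input=2 -> V=0 FIRE
t=12: input=3 -> V=0 FIRE
t=13: input=1 -> V=8

Answer: 8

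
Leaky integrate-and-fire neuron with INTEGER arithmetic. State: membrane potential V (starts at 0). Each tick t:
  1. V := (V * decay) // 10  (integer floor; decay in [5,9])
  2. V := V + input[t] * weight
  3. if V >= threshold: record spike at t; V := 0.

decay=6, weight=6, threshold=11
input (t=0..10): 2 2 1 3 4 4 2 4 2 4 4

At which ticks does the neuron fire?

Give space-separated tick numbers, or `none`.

t=0: input=2 -> V=0 FIRE
t=1: input=2 -> V=0 FIRE
t=2: input=1 -> V=6
t=3: input=3 -> V=0 FIRE
t=4: input=4 -> V=0 FIRE
t=5: input=4 -> V=0 FIRE
t=6: input=2 -> V=0 FIRE
t=7: input=4 -> V=0 FIRE
t=8: input=2 -> V=0 FIRE
t=9: input=4 -> V=0 FIRE
t=10: input=4 -> V=0 FIRE

Answer: 0 1 3 4 5 6 7 8 9 10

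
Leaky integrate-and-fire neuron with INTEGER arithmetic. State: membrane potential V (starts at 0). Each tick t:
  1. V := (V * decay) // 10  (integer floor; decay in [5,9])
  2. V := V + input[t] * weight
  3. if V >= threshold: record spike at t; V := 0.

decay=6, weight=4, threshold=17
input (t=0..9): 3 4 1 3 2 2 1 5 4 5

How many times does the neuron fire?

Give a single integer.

t=0: input=3 -> V=12
t=1: input=4 -> V=0 FIRE
t=2: input=1 -> V=4
t=3: input=3 -> V=14
t=4: input=2 -> V=16
t=5: input=2 -> V=0 FIRE
t=6: input=1 -> V=4
t=7: input=5 -> V=0 FIRE
t=8: input=4 -> V=16
t=9: input=5 -> V=0 FIRE

Answer: 4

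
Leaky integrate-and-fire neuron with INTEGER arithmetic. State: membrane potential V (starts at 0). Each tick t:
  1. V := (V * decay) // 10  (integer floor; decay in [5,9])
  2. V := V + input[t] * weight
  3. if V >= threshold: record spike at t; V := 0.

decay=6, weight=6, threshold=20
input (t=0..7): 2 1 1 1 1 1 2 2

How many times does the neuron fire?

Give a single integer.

t=0: input=2 -> V=12
t=1: input=1 -> V=13
t=2: input=1 -> V=13
t=3: input=1 -> V=13
t=4: input=1 -> V=13
t=5: input=1 -> V=13
t=6: input=2 -> V=19
t=7: input=2 -> V=0 FIRE

Answer: 1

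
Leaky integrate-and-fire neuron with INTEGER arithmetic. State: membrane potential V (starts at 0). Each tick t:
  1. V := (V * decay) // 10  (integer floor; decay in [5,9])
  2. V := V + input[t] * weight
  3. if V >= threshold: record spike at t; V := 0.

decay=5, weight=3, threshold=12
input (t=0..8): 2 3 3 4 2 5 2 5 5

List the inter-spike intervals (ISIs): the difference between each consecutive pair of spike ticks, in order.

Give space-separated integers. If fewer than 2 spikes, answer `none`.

t=0: input=2 -> V=6
t=1: input=3 -> V=0 FIRE
t=2: input=3 -> V=9
t=3: input=4 -> V=0 FIRE
t=4: input=2 -> V=6
t=5: input=5 -> V=0 FIRE
t=6: input=2 -> V=6
t=7: input=5 -> V=0 FIRE
t=8: input=5 -> V=0 FIRE

Answer: 2 2 2 1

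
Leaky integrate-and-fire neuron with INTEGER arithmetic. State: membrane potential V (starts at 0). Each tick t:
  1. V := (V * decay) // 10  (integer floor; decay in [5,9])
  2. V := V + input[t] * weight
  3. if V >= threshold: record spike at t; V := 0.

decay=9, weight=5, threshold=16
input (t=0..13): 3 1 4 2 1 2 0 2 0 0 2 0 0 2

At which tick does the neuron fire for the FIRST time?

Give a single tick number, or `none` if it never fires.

Answer: 1

Derivation:
t=0: input=3 -> V=15
t=1: input=1 -> V=0 FIRE
t=2: input=4 -> V=0 FIRE
t=3: input=2 -> V=10
t=4: input=1 -> V=14
t=5: input=2 -> V=0 FIRE
t=6: input=0 -> V=0
t=7: input=2 -> V=10
t=8: input=0 -> V=9
t=9: input=0 -> V=8
t=10: input=2 -> V=0 FIRE
t=11: input=0 -> V=0
t=12: input=0 -> V=0
t=13: input=2 -> V=10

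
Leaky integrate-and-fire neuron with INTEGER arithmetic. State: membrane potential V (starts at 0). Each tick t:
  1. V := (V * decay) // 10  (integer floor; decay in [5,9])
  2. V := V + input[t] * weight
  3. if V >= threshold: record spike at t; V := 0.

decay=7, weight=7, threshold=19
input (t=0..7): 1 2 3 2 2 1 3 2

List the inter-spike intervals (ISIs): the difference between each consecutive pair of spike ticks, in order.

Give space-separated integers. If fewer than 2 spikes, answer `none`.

Answer: 2 2

Derivation:
t=0: input=1 -> V=7
t=1: input=2 -> V=18
t=2: input=3 -> V=0 FIRE
t=3: input=2 -> V=14
t=4: input=2 -> V=0 FIRE
t=5: input=1 -> V=7
t=6: input=3 -> V=0 FIRE
t=7: input=2 -> V=14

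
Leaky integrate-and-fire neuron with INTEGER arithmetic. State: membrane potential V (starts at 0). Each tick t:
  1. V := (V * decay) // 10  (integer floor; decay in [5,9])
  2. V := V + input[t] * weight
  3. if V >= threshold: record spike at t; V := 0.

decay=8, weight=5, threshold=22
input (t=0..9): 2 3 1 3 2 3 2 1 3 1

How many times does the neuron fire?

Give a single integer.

Answer: 3

Derivation:
t=0: input=2 -> V=10
t=1: input=3 -> V=0 FIRE
t=2: input=1 -> V=5
t=3: input=3 -> V=19
t=4: input=2 -> V=0 FIRE
t=5: input=3 -> V=15
t=6: input=2 -> V=0 FIRE
t=7: input=1 -> V=5
t=8: input=3 -> V=19
t=9: input=1 -> V=20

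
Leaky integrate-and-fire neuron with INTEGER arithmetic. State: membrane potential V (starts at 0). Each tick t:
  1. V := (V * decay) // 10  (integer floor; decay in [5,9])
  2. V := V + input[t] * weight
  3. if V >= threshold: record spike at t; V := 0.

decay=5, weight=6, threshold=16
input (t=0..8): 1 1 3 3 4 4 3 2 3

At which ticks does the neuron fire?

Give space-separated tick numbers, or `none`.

Answer: 2 3 4 5 6 8

Derivation:
t=0: input=1 -> V=6
t=1: input=1 -> V=9
t=2: input=3 -> V=0 FIRE
t=3: input=3 -> V=0 FIRE
t=4: input=4 -> V=0 FIRE
t=5: input=4 -> V=0 FIRE
t=6: input=3 -> V=0 FIRE
t=7: input=2 -> V=12
t=8: input=3 -> V=0 FIRE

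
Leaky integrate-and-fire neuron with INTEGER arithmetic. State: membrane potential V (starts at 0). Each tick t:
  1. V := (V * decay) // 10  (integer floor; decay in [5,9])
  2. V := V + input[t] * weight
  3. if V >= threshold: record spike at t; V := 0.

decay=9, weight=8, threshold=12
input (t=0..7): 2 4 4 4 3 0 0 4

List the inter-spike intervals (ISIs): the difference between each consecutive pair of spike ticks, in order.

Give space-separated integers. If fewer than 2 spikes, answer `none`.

t=0: input=2 -> V=0 FIRE
t=1: input=4 -> V=0 FIRE
t=2: input=4 -> V=0 FIRE
t=3: input=4 -> V=0 FIRE
t=4: input=3 -> V=0 FIRE
t=5: input=0 -> V=0
t=6: input=0 -> V=0
t=7: input=4 -> V=0 FIRE

Answer: 1 1 1 1 3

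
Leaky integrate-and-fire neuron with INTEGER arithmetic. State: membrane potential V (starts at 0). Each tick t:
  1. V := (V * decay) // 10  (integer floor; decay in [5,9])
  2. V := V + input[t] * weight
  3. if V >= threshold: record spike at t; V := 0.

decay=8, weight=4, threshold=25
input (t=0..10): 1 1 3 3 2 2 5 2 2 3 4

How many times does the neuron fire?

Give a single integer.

Answer: 3

Derivation:
t=0: input=1 -> V=4
t=1: input=1 -> V=7
t=2: input=3 -> V=17
t=3: input=3 -> V=0 FIRE
t=4: input=2 -> V=8
t=5: input=2 -> V=14
t=6: input=5 -> V=0 FIRE
t=7: input=2 -> V=8
t=8: input=2 -> V=14
t=9: input=3 -> V=23
t=10: input=4 -> V=0 FIRE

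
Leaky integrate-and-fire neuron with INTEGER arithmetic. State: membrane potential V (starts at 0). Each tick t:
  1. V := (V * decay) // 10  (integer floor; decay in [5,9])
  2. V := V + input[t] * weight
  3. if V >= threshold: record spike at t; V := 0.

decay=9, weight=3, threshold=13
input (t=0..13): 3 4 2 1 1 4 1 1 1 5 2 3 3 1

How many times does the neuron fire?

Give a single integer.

Answer: 4

Derivation:
t=0: input=3 -> V=9
t=1: input=4 -> V=0 FIRE
t=2: input=2 -> V=6
t=3: input=1 -> V=8
t=4: input=1 -> V=10
t=5: input=4 -> V=0 FIRE
t=6: input=1 -> V=3
t=7: input=1 -> V=5
t=8: input=1 -> V=7
t=9: input=5 -> V=0 FIRE
t=10: input=2 -> V=6
t=11: input=3 -> V=0 FIRE
t=12: input=3 -> V=9
t=13: input=1 -> V=11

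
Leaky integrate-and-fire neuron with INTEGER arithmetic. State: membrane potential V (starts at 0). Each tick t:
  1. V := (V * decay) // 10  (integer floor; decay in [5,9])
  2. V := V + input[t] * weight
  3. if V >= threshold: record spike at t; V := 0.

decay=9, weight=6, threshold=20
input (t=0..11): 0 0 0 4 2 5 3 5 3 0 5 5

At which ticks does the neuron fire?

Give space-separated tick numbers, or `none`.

t=0: input=0 -> V=0
t=1: input=0 -> V=0
t=2: input=0 -> V=0
t=3: input=4 -> V=0 FIRE
t=4: input=2 -> V=12
t=5: input=5 -> V=0 FIRE
t=6: input=3 -> V=18
t=7: input=5 -> V=0 FIRE
t=8: input=3 -> V=18
t=9: input=0 -> V=16
t=10: input=5 -> V=0 FIRE
t=11: input=5 -> V=0 FIRE

Answer: 3 5 7 10 11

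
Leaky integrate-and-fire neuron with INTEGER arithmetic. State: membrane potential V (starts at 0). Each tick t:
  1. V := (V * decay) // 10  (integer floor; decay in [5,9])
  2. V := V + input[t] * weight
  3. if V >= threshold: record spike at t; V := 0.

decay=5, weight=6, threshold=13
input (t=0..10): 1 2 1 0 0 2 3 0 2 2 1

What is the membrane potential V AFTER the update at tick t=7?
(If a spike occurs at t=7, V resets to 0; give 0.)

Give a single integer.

Answer: 0

Derivation:
t=0: input=1 -> V=6
t=1: input=2 -> V=0 FIRE
t=2: input=1 -> V=6
t=3: input=0 -> V=3
t=4: input=0 -> V=1
t=5: input=2 -> V=12
t=6: input=3 -> V=0 FIRE
t=7: input=0 -> V=0
t=8: input=2 -> V=12
t=9: input=2 -> V=0 FIRE
t=10: input=1 -> V=6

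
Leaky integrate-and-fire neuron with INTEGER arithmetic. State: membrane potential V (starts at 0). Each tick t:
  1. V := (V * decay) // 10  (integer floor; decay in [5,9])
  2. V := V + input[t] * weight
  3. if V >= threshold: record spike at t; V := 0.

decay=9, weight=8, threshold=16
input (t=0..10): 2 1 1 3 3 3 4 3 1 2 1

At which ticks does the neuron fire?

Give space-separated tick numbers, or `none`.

Answer: 0 3 4 5 6 7 9

Derivation:
t=0: input=2 -> V=0 FIRE
t=1: input=1 -> V=8
t=2: input=1 -> V=15
t=3: input=3 -> V=0 FIRE
t=4: input=3 -> V=0 FIRE
t=5: input=3 -> V=0 FIRE
t=6: input=4 -> V=0 FIRE
t=7: input=3 -> V=0 FIRE
t=8: input=1 -> V=8
t=9: input=2 -> V=0 FIRE
t=10: input=1 -> V=8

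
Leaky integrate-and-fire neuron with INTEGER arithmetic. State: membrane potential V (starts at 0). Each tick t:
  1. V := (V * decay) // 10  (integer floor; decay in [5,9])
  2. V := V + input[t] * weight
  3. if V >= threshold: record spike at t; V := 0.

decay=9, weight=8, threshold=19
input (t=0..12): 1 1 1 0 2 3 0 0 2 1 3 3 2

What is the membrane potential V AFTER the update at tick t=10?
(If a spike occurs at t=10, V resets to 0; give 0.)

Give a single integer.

Answer: 0

Derivation:
t=0: input=1 -> V=8
t=1: input=1 -> V=15
t=2: input=1 -> V=0 FIRE
t=3: input=0 -> V=0
t=4: input=2 -> V=16
t=5: input=3 -> V=0 FIRE
t=6: input=0 -> V=0
t=7: input=0 -> V=0
t=8: input=2 -> V=16
t=9: input=1 -> V=0 FIRE
t=10: input=3 -> V=0 FIRE
t=11: input=3 -> V=0 FIRE
t=12: input=2 -> V=16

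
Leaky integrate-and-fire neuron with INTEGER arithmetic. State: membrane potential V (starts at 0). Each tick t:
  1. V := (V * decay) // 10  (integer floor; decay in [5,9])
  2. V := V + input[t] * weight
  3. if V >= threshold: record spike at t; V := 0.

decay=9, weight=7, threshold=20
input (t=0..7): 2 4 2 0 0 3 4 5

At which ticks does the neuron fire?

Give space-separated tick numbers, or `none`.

Answer: 1 5 6 7

Derivation:
t=0: input=2 -> V=14
t=1: input=4 -> V=0 FIRE
t=2: input=2 -> V=14
t=3: input=0 -> V=12
t=4: input=0 -> V=10
t=5: input=3 -> V=0 FIRE
t=6: input=4 -> V=0 FIRE
t=7: input=5 -> V=0 FIRE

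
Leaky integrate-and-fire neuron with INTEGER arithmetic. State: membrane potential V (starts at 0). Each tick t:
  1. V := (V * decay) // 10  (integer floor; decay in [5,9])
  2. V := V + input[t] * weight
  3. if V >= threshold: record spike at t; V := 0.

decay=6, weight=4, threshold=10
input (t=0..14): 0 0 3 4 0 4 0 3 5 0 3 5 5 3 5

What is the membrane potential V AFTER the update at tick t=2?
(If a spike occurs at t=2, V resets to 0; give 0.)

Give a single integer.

Answer: 0

Derivation:
t=0: input=0 -> V=0
t=1: input=0 -> V=0
t=2: input=3 -> V=0 FIRE
t=3: input=4 -> V=0 FIRE
t=4: input=0 -> V=0
t=5: input=4 -> V=0 FIRE
t=6: input=0 -> V=0
t=7: input=3 -> V=0 FIRE
t=8: input=5 -> V=0 FIRE
t=9: input=0 -> V=0
t=10: input=3 -> V=0 FIRE
t=11: input=5 -> V=0 FIRE
t=12: input=5 -> V=0 FIRE
t=13: input=3 -> V=0 FIRE
t=14: input=5 -> V=0 FIRE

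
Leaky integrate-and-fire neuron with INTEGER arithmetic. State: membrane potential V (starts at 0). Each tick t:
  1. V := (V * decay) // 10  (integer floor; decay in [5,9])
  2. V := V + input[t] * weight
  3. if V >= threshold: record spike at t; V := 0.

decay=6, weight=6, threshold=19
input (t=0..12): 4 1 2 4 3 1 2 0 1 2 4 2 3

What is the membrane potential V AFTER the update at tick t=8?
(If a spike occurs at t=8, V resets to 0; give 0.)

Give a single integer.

Answer: 6

Derivation:
t=0: input=4 -> V=0 FIRE
t=1: input=1 -> V=6
t=2: input=2 -> V=15
t=3: input=4 -> V=0 FIRE
t=4: input=3 -> V=18
t=5: input=1 -> V=16
t=6: input=2 -> V=0 FIRE
t=7: input=0 -> V=0
t=8: input=1 -> V=6
t=9: input=2 -> V=15
t=10: input=4 -> V=0 FIRE
t=11: input=2 -> V=12
t=12: input=3 -> V=0 FIRE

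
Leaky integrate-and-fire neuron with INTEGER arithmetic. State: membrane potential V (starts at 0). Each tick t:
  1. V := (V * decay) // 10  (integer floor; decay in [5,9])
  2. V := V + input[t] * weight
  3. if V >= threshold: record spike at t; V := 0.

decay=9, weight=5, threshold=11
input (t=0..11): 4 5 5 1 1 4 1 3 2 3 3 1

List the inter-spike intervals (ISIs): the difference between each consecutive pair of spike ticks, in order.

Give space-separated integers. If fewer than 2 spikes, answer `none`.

Answer: 1 1 3 2 2 1

Derivation:
t=0: input=4 -> V=0 FIRE
t=1: input=5 -> V=0 FIRE
t=2: input=5 -> V=0 FIRE
t=3: input=1 -> V=5
t=4: input=1 -> V=9
t=5: input=4 -> V=0 FIRE
t=6: input=1 -> V=5
t=7: input=3 -> V=0 FIRE
t=8: input=2 -> V=10
t=9: input=3 -> V=0 FIRE
t=10: input=3 -> V=0 FIRE
t=11: input=1 -> V=5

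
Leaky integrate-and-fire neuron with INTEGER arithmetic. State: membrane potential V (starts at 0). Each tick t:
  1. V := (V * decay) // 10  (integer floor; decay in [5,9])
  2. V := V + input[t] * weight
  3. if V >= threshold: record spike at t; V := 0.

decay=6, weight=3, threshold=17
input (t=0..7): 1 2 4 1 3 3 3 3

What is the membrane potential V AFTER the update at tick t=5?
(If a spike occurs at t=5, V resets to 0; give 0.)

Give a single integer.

Answer: 0

Derivation:
t=0: input=1 -> V=3
t=1: input=2 -> V=7
t=2: input=4 -> V=16
t=3: input=1 -> V=12
t=4: input=3 -> V=16
t=5: input=3 -> V=0 FIRE
t=6: input=3 -> V=9
t=7: input=3 -> V=14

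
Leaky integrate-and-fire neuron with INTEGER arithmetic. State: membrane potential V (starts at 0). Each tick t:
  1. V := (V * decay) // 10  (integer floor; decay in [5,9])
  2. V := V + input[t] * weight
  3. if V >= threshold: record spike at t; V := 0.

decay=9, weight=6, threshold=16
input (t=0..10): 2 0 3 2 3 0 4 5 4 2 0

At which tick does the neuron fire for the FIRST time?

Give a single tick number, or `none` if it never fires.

Answer: 2

Derivation:
t=0: input=2 -> V=12
t=1: input=0 -> V=10
t=2: input=3 -> V=0 FIRE
t=3: input=2 -> V=12
t=4: input=3 -> V=0 FIRE
t=5: input=0 -> V=0
t=6: input=4 -> V=0 FIRE
t=7: input=5 -> V=0 FIRE
t=8: input=4 -> V=0 FIRE
t=9: input=2 -> V=12
t=10: input=0 -> V=10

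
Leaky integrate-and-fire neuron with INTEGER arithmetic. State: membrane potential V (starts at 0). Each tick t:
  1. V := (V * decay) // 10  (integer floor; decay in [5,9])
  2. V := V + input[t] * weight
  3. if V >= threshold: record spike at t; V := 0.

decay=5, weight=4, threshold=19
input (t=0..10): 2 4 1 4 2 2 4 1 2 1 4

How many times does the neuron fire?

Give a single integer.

Answer: 3

Derivation:
t=0: input=2 -> V=8
t=1: input=4 -> V=0 FIRE
t=2: input=1 -> V=4
t=3: input=4 -> V=18
t=4: input=2 -> V=17
t=5: input=2 -> V=16
t=6: input=4 -> V=0 FIRE
t=7: input=1 -> V=4
t=8: input=2 -> V=10
t=9: input=1 -> V=9
t=10: input=4 -> V=0 FIRE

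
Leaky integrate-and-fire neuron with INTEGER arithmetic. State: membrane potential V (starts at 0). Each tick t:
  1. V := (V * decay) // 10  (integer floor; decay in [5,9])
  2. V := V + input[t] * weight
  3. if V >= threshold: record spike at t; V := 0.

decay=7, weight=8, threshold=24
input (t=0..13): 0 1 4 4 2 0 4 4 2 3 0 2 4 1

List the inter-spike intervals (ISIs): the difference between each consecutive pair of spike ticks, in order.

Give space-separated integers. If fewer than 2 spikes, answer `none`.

t=0: input=0 -> V=0
t=1: input=1 -> V=8
t=2: input=4 -> V=0 FIRE
t=3: input=4 -> V=0 FIRE
t=4: input=2 -> V=16
t=5: input=0 -> V=11
t=6: input=4 -> V=0 FIRE
t=7: input=4 -> V=0 FIRE
t=8: input=2 -> V=16
t=9: input=3 -> V=0 FIRE
t=10: input=0 -> V=0
t=11: input=2 -> V=16
t=12: input=4 -> V=0 FIRE
t=13: input=1 -> V=8

Answer: 1 3 1 2 3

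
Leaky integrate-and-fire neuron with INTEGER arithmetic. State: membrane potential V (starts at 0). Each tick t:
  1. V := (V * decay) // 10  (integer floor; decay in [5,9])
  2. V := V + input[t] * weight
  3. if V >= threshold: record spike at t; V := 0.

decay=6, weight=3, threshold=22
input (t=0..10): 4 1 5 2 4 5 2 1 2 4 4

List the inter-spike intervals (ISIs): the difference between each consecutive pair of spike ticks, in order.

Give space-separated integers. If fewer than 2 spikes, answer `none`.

t=0: input=4 -> V=12
t=1: input=1 -> V=10
t=2: input=5 -> V=21
t=3: input=2 -> V=18
t=4: input=4 -> V=0 FIRE
t=5: input=5 -> V=15
t=6: input=2 -> V=15
t=7: input=1 -> V=12
t=8: input=2 -> V=13
t=9: input=4 -> V=19
t=10: input=4 -> V=0 FIRE

Answer: 6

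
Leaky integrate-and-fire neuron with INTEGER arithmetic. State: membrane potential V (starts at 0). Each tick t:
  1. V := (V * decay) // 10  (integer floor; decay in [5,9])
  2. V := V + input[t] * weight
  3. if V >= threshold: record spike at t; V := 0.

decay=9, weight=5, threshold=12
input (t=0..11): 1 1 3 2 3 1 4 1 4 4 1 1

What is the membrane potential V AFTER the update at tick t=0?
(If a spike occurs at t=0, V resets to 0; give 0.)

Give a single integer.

t=0: input=1 -> V=5
t=1: input=1 -> V=9
t=2: input=3 -> V=0 FIRE
t=3: input=2 -> V=10
t=4: input=3 -> V=0 FIRE
t=5: input=1 -> V=5
t=6: input=4 -> V=0 FIRE
t=7: input=1 -> V=5
t=8: input=4 -> V=0 FIRE
t=9: input=4 -> V=0 FIRE
t=10: input=1 -> V=5
t=11: input=1 -> V=9

Answer: 5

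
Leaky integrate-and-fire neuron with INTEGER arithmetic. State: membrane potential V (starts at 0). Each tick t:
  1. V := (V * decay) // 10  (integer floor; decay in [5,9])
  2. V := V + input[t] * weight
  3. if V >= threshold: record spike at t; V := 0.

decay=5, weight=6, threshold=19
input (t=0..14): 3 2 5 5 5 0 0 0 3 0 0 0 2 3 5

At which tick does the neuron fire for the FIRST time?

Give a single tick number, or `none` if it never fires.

Answer: 1

Derivation:
t=0: input=3 -> V=18
t=1: input=2 -> V=0 FIRE
t=2: input=5 -> V=0 FIRE
t=3: input=5 -> V=0 FIRE
t=4: input=5 -> V=0 FIRE
t=5: input=0 -> V=0
t=6: input=0 -> V=0
t=7: input=0 -> V=0
t=8: input=3 -> V=18
t=9: input=0 -> V=9
t=10: input=0 -> V=4
t=11: input=0 -> V=2
t=12: input=2 -> V=13
t=13: input=3 -> V=0 FIRE
t=14: input=5 -> V=0 FIRE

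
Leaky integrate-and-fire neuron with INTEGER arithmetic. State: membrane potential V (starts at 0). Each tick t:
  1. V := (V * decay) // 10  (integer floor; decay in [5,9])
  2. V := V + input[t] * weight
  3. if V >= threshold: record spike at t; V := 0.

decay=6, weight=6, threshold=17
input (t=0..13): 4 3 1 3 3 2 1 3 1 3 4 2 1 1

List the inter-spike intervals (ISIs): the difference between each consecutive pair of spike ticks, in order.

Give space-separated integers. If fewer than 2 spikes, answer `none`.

Answer: 1 2 1 3 2 1

Derivation:
t=0: input=4 -> V=0 FIRE
t=1: input=3 -> V=0 FIRE
t=2: input=1 -> V=6
t=3: input=3 -> V=0 FIRE
t=4: input=3 -> V=0 FIRE
t=5: input=2 -> V=12
t=6: input=1 -> V=13
t=7: input=3 -> V=0 FIRE
t=8: input=1 -> V=6
t=9: input=3 -> V=0 FIRE
t=10: input=4 -> V=0 FIRE
t=11: input=2 -> V=12
t=12: input=1 -> V=13
t=13: input=1 -> V=13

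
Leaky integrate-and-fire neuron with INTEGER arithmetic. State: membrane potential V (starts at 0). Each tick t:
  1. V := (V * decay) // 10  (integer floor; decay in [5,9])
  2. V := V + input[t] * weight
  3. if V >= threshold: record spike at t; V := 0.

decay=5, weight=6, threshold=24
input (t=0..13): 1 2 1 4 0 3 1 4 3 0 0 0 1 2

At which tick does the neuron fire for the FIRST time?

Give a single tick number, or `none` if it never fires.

Answer: 3

Derivation:
t=0: input=1 -> V=6
t=1: input=2 -> V=15
t=2: input=1 -> V=13
t=3: input=4 -> V=0 FIRE
t=4: input=0 -> V=0
t=5: input=3 -> V=18
t=6: input=1 -> V=15
t=7: input=4 -> V=0 FIRE
t=8: input=3 -> V=18
t=9: input=0 -> V=9
t=10: input=0 -> V=4
t=11: input=0 -> V=2
t=12: input=1 -> V=7
t=13: input=2 -> V=15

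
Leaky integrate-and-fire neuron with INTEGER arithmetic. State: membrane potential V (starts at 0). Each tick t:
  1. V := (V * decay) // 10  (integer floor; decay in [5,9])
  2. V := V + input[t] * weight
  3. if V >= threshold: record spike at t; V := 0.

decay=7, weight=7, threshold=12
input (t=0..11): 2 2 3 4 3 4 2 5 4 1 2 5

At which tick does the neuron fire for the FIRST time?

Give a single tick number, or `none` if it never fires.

Answer: 0

Derivation:
t=0: input=2 -> V=0 FIRE
t=1: input=2 -> V=0 FIRE
t=2: input=3 -> V=0 FIRE
t=3: input=4 -> V=0 FIRE
t=4: input=3 -> V=0 FIRE
t=5: input=4 -> V=0 FIRE
t=6: input=2 -> V=0 FIRE
t=7: input=5 -> V=0 FIRE
t=8: input=4 -> V=0 FIRE
t=9: input=1 -> V=7
t=10: input=2 -> V=0 FIRE
t=11: input=5 -> V=0 FIRE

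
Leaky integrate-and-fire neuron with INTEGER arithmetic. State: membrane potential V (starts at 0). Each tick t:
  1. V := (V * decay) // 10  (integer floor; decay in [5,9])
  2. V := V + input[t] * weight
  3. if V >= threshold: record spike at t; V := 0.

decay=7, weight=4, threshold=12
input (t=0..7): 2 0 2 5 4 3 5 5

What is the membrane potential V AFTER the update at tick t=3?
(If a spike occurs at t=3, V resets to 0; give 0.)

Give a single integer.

t=0: input=2 -> V=8
t=1: input=0 -> V=5
t=2: input=2 -> V=11
t=3: input=5 -> V=0 FIRE
t=4: input=4 -> V=0 FIRE
t=5: input=3 -> V=0 FIRE
t=6: input=5 -> V=0 FIRE
t=7: input=5 -> V=0 FIRE

Answer: 0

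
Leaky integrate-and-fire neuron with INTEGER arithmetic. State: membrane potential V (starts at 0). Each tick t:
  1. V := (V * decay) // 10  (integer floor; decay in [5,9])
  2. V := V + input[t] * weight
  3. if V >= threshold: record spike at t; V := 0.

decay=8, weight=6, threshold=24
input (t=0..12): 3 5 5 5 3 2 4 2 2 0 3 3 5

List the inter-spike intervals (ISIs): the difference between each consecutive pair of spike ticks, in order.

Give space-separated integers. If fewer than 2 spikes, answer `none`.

t=0: input=3 -> V=18
t=1: input=5 -> V=0 FIRE
t=2: input=5 -> V=0 FIRE
t=3: input=5 -> V=0 FIRE
t=4: input=3 -> V=18
t=5: input=2 -> V=0 FIRE
t=6: input=4 -> V=0 FIRE
t=7: input=2 -> V=12
t=8: input=2 -> V=21
t=9: input=0 -> V=16
t=10: input=3 -> V=0 FIRE
t=11: input=3 -> V=18
t=12: input=5 -> V=0 FIRE

Answer: 1 1 2 1 4 2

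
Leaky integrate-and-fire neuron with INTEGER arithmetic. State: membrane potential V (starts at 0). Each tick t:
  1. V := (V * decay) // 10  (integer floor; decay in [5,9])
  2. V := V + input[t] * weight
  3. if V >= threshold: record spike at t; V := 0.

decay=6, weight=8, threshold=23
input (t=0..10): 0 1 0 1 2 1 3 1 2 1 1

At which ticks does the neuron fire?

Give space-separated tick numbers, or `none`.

Answer: 6

Derivation:
t=0: input=0 -> V=0
t=1: input=1 -> V=8
t=2: input=0 -> V=4
t=3: input=1 -> V=10
t=4: input=2 -> V=22
t=5: input=1 -> V=21
t=6: input=3 -> V=0 FIRE
t=7: input=1 -> V=8
t=8: input=2 -> V=20
t=9: input=1 -> V=20
t=10: input=1 -> V=20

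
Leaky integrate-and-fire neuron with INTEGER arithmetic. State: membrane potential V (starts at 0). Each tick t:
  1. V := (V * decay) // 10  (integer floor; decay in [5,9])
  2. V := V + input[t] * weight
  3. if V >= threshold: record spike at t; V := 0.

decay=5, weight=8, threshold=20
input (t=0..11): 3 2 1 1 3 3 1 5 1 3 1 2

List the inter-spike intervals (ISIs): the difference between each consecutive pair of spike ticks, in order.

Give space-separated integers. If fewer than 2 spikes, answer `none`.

t=0: input=3 -> V=0 FIRE
t=1: input=2 -> V=16
t=2: input=1 -> V=16
t=3: input=1 -> V=16
t=4: input=3 -> V=0 FIRE
t=5: input=3 -> V=0 FIRE
t=6: input=1 -> V=8
t=7: input=5 -> V=0 FIRE
t=8: input=1 -> V=8
t=9: input=3 -> V=0 FIRE
t=10: input=1 -> V=8
t=11: input=2 -> V=0 FIRE

Answer: 4 1 2 2 2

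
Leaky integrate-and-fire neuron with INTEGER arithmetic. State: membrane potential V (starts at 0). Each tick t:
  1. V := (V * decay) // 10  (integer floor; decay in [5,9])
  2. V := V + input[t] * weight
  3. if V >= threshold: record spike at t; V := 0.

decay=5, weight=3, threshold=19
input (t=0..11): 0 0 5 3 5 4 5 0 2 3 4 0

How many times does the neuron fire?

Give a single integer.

Answer: 2

Derivation:
t=0: input=0 -> V=0
t=1: input=0 -> V=0
t=2: input=5 -> V=15
t=3: input=3 -> V=16
t=4: input=5 -> V=0 FIRE
t=5: input=4 -> V=12
t=6: input=5 -> V=0 FIRE
t=7: input=0 -> V=0
t=8: input=2 -> V=6
t=9: input=3 -> V=12
t=10: input=4 -> V=18
t=11: input=0 -> V=9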